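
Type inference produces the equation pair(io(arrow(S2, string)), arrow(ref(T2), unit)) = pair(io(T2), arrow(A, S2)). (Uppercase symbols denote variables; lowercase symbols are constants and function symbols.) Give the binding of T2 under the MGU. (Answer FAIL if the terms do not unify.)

arrow(unit, string)

Decompose pair/2: io(arrow(S2, string)) = io(T2),  arrow(ref(T2), unit) = arrow(A, S2).
Decompose io/1: arrow(S2, string) = T2.
Bind T2 := arrow(S2, string); substituting into the remaining equation gives: arrow(ref(arrow(S2, string)), unit) = arrow(A, S2).
Decompose arrow/2: ref(arrow(S2, string)) = A,  unit = S2.
Bind A := ref(arrow(S2, string)); no other remaining equation mentions A.
Bind S2 := unit. Substituting into the earlier bindings gives T2 := arrow(unit, string), A := ref(arrow(unit, string)).
MGU = { T2 := arrow(unit, string), A := ref(arrow(unit, string)), S2 := unit }, so T2 := arrow(unit, string).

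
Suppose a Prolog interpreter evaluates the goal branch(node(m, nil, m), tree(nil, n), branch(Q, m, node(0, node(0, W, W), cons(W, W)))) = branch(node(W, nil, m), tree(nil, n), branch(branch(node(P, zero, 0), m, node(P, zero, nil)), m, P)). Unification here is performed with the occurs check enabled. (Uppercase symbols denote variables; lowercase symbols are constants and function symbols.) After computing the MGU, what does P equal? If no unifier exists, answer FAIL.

node(0, node(0, m, m), cons(m, m))

Decompose branch/3: node(m, nil, m) = node(W, nil, m),  tree(nil, n) = tree(nil, n),  branch(Q, m, node(0, node(0, W, W), cons(W, W))) = branch(branch(node(P, zero, 0), m, node(P, zero, nil)), m, P).
Decompose node/3: m = W,  nil = nil,  m = m.
Bind W := m; substituting into the one remaining equation that mentions W gives: branch(Q, m, node(0, node(0, m, m), cons(m, m))) = branch(branch(node(P, zero, 0), m, node(P, zero, nil)), m, P).
Delete trivial equation nil = nil.
Delete trivial equation m = m.
Delete trivial equation tree(nil, n) = tree(nil, n).
Decompose branch/3: Q = branch(node(P, zero, 0), m, node(P, zero, nil)),  m = m,  node(0, node(0, m, m), cons(m, m)) = P.
Bind Q := branch(node(P, zero, 0), m, node(P, zero, nil)); no other remaining equation mentions Q.
Delete trivial equation m = m.
Bind P := node(0, node(0, m, m), cons(m, m)). Substituting into the earlier binding gives Q := branch(node(node(0, node(0, m, m), cons(m, m)), zero, 0), m, node(node(0, node(0, m, m), cons(m, m)), zero, nil)).
MGU = { W = m, Q = branch(node(node(0, node(0, m, m), cons(m, m)), zero, 0), m, node(node(0, node(0, m, m), cons(m, m)), zero, nil)), P = node(0, node(0, m, m), cons(m, m)) }, so P = node(0, node(0, m, m), cons(m, m)).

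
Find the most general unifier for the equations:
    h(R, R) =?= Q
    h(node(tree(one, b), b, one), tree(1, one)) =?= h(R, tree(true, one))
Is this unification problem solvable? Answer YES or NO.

NO

Bind Q := h(R, R); no other remaining equation mentions Q.
Decompose h/2: node(tree(one, b), b, one) =?= R,  tree(1, one) =?= tree(true, one).
Bind R := node(tree(one, b), b, one); no other remaining equation mentions R. Substituting into the earlier binding gives Q := h(node(tree(one, b), b, one), node(tree(one, b), b, one)).
Decompose tree/2: 1 =?= true,  one =?= one.
Clash: constants 1 and true differ; no unifier exists.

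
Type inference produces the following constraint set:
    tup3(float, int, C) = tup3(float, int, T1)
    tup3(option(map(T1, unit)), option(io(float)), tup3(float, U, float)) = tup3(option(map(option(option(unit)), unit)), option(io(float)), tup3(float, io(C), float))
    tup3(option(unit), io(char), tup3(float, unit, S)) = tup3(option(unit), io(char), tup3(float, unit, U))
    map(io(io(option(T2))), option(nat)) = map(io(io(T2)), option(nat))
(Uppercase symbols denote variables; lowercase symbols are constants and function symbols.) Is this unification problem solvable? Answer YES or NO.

Decompose tup3/3: float = float,  int = int,  C = T1.
Delete trivial equation float = float.
Delete trivial equation int = int.
Bind C := T1; substituting into the one remaining equation that mentions C gives: tup3(option(map(T1, unit)), option(io(float)), tup3(float, U, float)) = tup3(option(map(option(option(unit)), unit)), option(io(float)), tup3(float, io(T1), float)).
Decompose tup3/3: option(map(T1, unit)) = option(map(option(option(unit)), unit)),  option(io(float)) = option(io(float)),  tup3(float, U, float) = tup3(float, io(T1), float).
Decompose option/1: map(T1, unit) = map(option(option(unit)), unit).
Decompose map/2: T1 = option(option(unit)),  unit = unit.
Bind T1 := option(option(unit)); substituting into the one remaining equation that mentions T1 gives: tup3(float, U, float) = tup3(float, io(option(option(unit))), float). Substituting into the earlier binding gives C := option(option(unit)).
Delete trivial equation unit = unit.
Delete trivial equation option(io(float)) = option(io(float)).
Decompose tup3/3: float = float,  U = io(option(option(unit))),  float = float.
Delete trivial equation float = float.
Bind U := io(option(option(unit))); substituting into the one remaining equation that mentions U gives: tup3(option(unit), io(char), tup3(float, unit, S)) = tup3(option(unit), io(char), tup3(float, unit, io(option(option(unit))))).
Delete trivial equation float = float.
Decompose tup3/3: option(unit) = option(unit),  io(char) = io(char),  tup3(float, unit, S) = tup3(float, unit, io(option(option(unit)))).
Delete trivial equation option(unit) = option(unit).
Delete trivial equation io(char) = io(char).
Decompose tup3/3: float = float,  unit = unit,  S = io(option(option(unit))).
Delete trivial equation float = float.
Delete trivial equation unit = unit.
Bind S := io(option(option(unit))); no other remaining equation mentions S.
Decompose map/2: io(io(option(T2))) = io(io(T2)),  option(nat) = option(nat).
Decompose io/1: io(option(T2)) = io(T2).
Decompose io/1: option(T2) = T2.
Occurs check fails: T2 occurs in option(T2); the equation T2 = option(T2) has no finite solution.

NO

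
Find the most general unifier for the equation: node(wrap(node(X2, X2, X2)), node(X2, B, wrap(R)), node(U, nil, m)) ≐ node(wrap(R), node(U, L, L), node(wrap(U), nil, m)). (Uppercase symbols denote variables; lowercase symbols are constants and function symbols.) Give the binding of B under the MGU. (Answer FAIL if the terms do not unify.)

Decompose node/3: wrap(node(X2, X2, X2)) ≐ wrap(R),  node(X2, B, wrap(R)) ≐ node(U, L, L),  node(U, nil, m) ≐ node(wrap(U), nil, m).
Decompose wrap/1: node(X2, X2, X2) ≐ R.
Bind R := node(X2, X2, X2); substituting into the one remaining equation that mentions R gives: node(X2, B, wrap(node(X2, X2, X2))) ≐ node(U, L, L).
Decompose node/3: X2 ≐ U,  B ≐ L,  wrap(node(X2, X2, X2)) ≐ L.
Bind X2 := U; substituting into the one remaining equation that mentions X2 gives: wrap(node(U, U, U)) ≐ L. Substituting into the earlier binding gives R := node(U, U, U).
Bind B := L; no other remaining equation mentions B.
Bind L := wrap(node(U, U, U)); no other remaining equation mentions L. Substituting into the earlier binding gives B := wrap(node(U, U, U)).
Decompose node/3: U ≐ wrap(U),  nil ≐ nil,  m ≐ m.
Occurs check fails: U occurs in wrap(U); the equation U ≐ wrap(U) has no finite solution.

FAIL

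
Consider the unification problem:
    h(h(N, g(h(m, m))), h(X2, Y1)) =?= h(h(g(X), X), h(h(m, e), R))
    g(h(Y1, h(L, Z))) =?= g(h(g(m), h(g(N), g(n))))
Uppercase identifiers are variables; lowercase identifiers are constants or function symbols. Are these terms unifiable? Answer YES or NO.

YES

Decompose h/2: h(N, g(h(m, m))) =?= h(g(X), X),  h(X2, Y1) =?= h(h(m, e), R).
Decompose h/2: N =?= g(X),  g(h(m, m)) =?= X.
Bind N := g(X); substituting into the one remaining equation that mentions N gives: g(h(Y1, h(L, Z))) =?= g(h(g(m), h(g(g(X)), g(n)))).
Bind X := g(h(m, m)); substituting into the one remaining equation that mentions X gives: g(h(Y1, h(L, Z))) =?= g(h(g(m), h(g(g(g(h(m, m)))), g(n)))). Substituting into the earlier binding gives N := g(g(h(m, m))).
Decompose h/2: X2 =?= h(m, e),  Y1 =?= R.
Bind X2 := h(m, e); no other remaining equation mentions X2.
Bind Y1 := R; substituting into the remaining equation gives: g(h(R, h(L, Z))) =?= g(h(g(m), h(g(g(g(h(m, m)))), g(n)))).
Decompose g/1: h(R, h(L, Z)) =?= h(g(m), h(g(g(g(h(m, m)))), g(n))).
Decompose h/2: R =?= g(m),  h(L, Z) =?= h(g(g(g(h(m, m)))), g(n)).
Bind R := g(m); no other remaining equation mentions R. Substituting into the earlier binding gives Y1 := g(m).
Decompose h/2: L =?= g(g(g(h(m, m)))),  Z =?= g(n).
Bind L := g(g(g(h(m, m)))); no other remaining equation mentions L.
Bind Z := g(n).
No equations remain and no clash or occurs-check failure arose, so a unifier exists.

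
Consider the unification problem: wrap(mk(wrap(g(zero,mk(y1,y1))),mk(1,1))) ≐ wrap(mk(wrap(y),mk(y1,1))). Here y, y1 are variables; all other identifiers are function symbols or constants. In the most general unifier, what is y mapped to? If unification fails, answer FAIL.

Decompose wrap/1: mk(wrap(g(zero,mk(y1,y1))),mk(1,1)) ≐ mk(wrap(y),mk(y1,1)).
Decompose mk/2: wrap(g(zero,mk(y1,y1))) ≐ wrap(y),  mk(1,1) ≐ mk(y1,1).
Decompose wrap/1: g(zero,mk(y1,y1)) ≐ y.
Bind y := g(zero,mk(y1,y1)); no other remaining equation mentions y.
Decompose mk/2: 1 ≐ y1,  1 ≐ 1.
Bind y1 := 1; no other remaining equation mentions y1. Substituting into the earlier binding gives y := g(zero,mk(1,1)).
Delete trivial equation 1 ≐ 1.
MGU = { y := g(zero,mk(1,1)), y1 := 1 }, so y := g(zero,mk(1,1)).

g(zero,mk(1,1))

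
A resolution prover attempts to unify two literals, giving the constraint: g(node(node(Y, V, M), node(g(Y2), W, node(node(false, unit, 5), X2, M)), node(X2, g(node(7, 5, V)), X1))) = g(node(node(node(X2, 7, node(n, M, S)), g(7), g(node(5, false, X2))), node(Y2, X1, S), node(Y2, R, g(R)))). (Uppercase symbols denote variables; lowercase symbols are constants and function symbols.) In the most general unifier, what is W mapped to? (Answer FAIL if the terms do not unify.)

FAIL

Decompose g/1: node(node(Y, V, M), node(g(Y2), W, node(node(false, unit, 5), X2, M)), node(X2, g(node(7, 5, V)), X1)) = node(node(node(X2, 7, node(n, M, S)), g(7), g(node(5, false, X2))), node(Y2, X1, S), node(Y2, R, g(R))).
Decompose node/3: node(Y, V, M) = node(node(X2, 7, node(n, M, S)), g(7), g(node(5, false, X2))),  node(g(Y2), W, node(node(false, unit, 5), X2, M)) = node(Y2, X1, S),  node(X2, g(node(7, 5, V)), X1) = node(Y2, R, g(R)).
Decompose node/3: Y = node(X2, 7, node(n, M, S)),  V = g(7),  M = g(node(5, false, X2)).
Bind Y := node(X2, 7, node(n, M, S)); no other remaining equation mentions Y.
Bind V := g(7); substituting into the one remaining equation that mentions V gives: node(X2, g(node(7, 5, g(7))), X1) = node(Y2, R, g(R)).
Bind M := g(node(5, false, X2)); substituting into the one remaining equation that mentions M gives: node(g(Y2), W, node(node(false, unit, 5), X2, g(node(5, false, X2)))) = node(Y2, X1, S). Substituting into the earlier binding gives Y := node(X2, 7, node(n, g(node(5, false, X2)), S)).
Decompose node/3: g(Y2) = Y2,  W = X1,  node(node(false, unit, 5), X2, g(node(5, false, X2))) = S.
Occurs check fails: Y2 occurs in g(Y2); the equation Y2 = g(Y2) has no finite solution.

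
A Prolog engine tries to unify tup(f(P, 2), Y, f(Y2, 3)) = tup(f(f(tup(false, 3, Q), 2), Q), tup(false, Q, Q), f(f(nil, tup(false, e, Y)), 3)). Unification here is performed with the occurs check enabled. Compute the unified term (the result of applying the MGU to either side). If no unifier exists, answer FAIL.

tup(f(f(tup(false, 3, 2), 2), 2), tup(false, 2, 2), f(f(nil, tup(false, e, tup(false, 2, 2))), 3))

Decompose tup/3: f(P, 2) = f(f(tup(false, 3, Q), 2), Q),  Y = tup(false, Q, Q),  f(Y2, 3) = f(f(nil, tup(false, e, Y)), 3).
Decompose f/2: P = f(tup(false, 3, Q), 2),  2 = Q.
Bind P := f(tup(false, 3, Q), 2); no other remaining equation mentions P.
Bind Q := 2; substituting into the one remaining equation that mentions Q gives: Y = tup(false, 2, 2). Substituting into the earlier binding gives P := f(tup(false, 3, 2), 2).
Bind Y := tup(false, 2, 2); substituting into the remaining equation gives: f(Y2, 3) = f(f(nil, tup(false, e, tup(false, 2, 2))), 3).
Decompose f/2: Y2 = f(nil, tup(false, e, tup(false, 2, 2))),  3 = 3.
Bind Y2 := f(nil, tup(false, e, tup(false, 2, 2))); no other remaining equation mentions Y2.
Delete trivial equation 3 = 3.
Applying the MGU to either side gives tup(f(f(tup(false, 3, 2), 2), 2), tup(false, 2, 2), f(f(nil, tup(false, e, tup(false, 2, 2))), 3)).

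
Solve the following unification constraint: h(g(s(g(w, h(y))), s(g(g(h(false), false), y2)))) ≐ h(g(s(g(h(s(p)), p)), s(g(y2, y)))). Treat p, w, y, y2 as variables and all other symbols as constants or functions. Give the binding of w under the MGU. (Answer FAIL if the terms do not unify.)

h(s(h(g(h(false), false))))

Decompose h/1: g(s(g(w, h(y))), s(g(g(h(false), false), y2))) ≐ g(s(g(h(s(p)), p)), s(g(y2, y))).
Decompose g/2: s(g(w, h(y))) ≐ s(g(h(s(p)), p)),  s(g(g(h(false), false), y2)) ≐ s(g(y2, y)).
Decompose s/1: g(w, h(y)) ≐ g(h(s(p)), p).
Decompose g/2: w ≐ h(s(p)),  h(y) ≐ p.
Bind w := h(s(p)); no other remaining equation mentions w.
Bind p := h(y); no other remaining equation mentions p. Substituting into the earlier binding gives w := h(s(h(y))).
Decompose s/1: g(g(h(false), false), y2) ≐ g(y2, y).
Decompose g/2: g(h(false), false) ≐ y2,  y2 ≐ y.
Bind y2 := g(h(false), false); substituting into the remaining equation gives: g(h(false), false) ≐ y.
Bind y := g(h(false), false). Substituting into the earlier bindings gives w := h(s(h(g(h(false), false)))), p := h(g(h(false), false)).
MGU = { w ↦ h(s(h(g(h(false), false)))), p ↦ h(g(h(false), false)), y2 ↦ g(h(false), false), y ↦ g(h(false), false) }, so w ↦ h(s(h(g(h(false), false)))).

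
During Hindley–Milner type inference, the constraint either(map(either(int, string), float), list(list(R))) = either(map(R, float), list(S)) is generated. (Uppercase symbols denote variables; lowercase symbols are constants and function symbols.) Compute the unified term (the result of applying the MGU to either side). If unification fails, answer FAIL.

Decompose either/2: map(either(int, string), float) = map(R, float),  list(list(R)) = list(S).
Decompose map/2: either(int, string) = R,  float = float.
Bind R := either(int, string); substituting into the one remaining equation that mentions R gives: list(list(either(int, string))) = list(S).
Delete trivial equation float = float.
Decompose list/1: list(either(int, string)) = S.
Bind S := list(either(int, string)).
Applying the MGU to either side gives either(map(either(int, string), float), list(list(either(int, string)))).

either(map(either(int, string), float), list(list(either(int, string))))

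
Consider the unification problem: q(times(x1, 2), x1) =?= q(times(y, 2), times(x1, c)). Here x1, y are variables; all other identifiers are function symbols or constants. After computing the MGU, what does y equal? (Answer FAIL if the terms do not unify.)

Decompose q/2: times(x1, 2) =?= times(y, 2),  x1 =?= times(x1, c).
Decompose times/2: x1 =?= y,  2 =?= 2.
Bind x1 := y; substituting into the one remaining equation that mentions x1 gives: y =?= times(y, c).
Delete trivial equation 2 =?= 2.
Occurs check fails: y occurs in times(y, c); the equation y =?= times(y, c) has no finite solution.

FAIL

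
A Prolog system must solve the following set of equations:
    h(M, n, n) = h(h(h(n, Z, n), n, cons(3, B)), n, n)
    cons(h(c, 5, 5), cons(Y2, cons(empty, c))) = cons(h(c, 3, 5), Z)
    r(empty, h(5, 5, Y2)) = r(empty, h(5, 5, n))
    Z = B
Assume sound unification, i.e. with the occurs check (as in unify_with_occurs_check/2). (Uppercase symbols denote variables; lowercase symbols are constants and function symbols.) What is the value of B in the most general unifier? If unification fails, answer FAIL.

FAIL

Decompose h/3: M = h(h(n, Z, n), n, cons(3, B)),  n = n,  n = n.
Bind M := h(h(n, Z, n), n, cons(3, B)); no other remaining equation mentions M.
Delete trivial equation n = n.
Delete trivial equation n = n.
Decompose cons/2: h(c, 5, 5) = h(c, 3, 5),  cons(Y2, cons(empty, c)) = Z.
Decompose h/3: c = c,  5 = 3,  5 = 5.
Delete trivial equation c = c.
Clash: constants 5 and 3 differ; no unifier exists.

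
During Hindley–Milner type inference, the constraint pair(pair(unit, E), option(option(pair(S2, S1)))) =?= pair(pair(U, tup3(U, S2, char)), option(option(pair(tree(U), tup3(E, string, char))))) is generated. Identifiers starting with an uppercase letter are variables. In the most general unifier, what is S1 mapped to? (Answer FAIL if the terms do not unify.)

Decompose pair/2: pair(unit, E) =?= pair(U, tup3(U, S2, char)),  option(option(pair(S2, S1))) =?= option(option(pair(tree(U), tup3(E, string, char)))).
Decompose pair/2: unit =?= U,  E =?= tup3(U, S2, char).
Bind U := unit; substituting into the remaining equations gives: E =?= tup3(unit, S2, char),  option(option(pair(S2, S1))) =?= option(option(pair(tree(unit), tup3(E, string, char)))).
Bind E := tup3(unit, S2, char); substituting into the remaining equation gives: option(option(pair(S2, S1))) =?= option(option(pair(tree(unit), tup3(tup3(unit, S2, char), string, char)))).
Decompose option/1: option(pair(S2, S1)) =?= option(pair(tree(unit), tup3(tup3(unit, S2, char), string, char))).
Decompose option/1: pair(S2, S1) =?= pair(tree(unit), tup3(tup3(unit, S2, char), string, char)).
Decompose pair/2: S2 =?= tree(unit),  S1 =?= tup3(tup3(unit, S2, char), string, char).
Bind S2 := tree(unit); substituting into the remaining equation gives: S1 =?= tup3(tup3(unit, tree(unit), char), string, char). Substituting into the earlier binding gives E := tup3(unit, tree(unit), char).
Bind S1 := tup3(tup3(unit, tree(unit), char), string, char).
MGU = { U -> unit, E -> tup3(unit, tree(unit), char), S2 -> tree(unit), S1 -> tup3(tup3(unit, tree(unit), char), string, char) }, so S1 -> tup3(tup3(unit, tree(unit), char), string, char).

tup3(tup3(unit, tree(unit), char), string, char)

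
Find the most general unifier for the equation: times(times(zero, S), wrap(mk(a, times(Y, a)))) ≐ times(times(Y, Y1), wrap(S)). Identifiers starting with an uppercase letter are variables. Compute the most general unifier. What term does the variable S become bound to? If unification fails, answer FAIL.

mk(a, times(zero, a))

Decompose times/2: times(zero, S) ≐ times(Y, Y1),  wrap(mk(a, times(Y, a))) ≐ wrap(S).
Decompose times/2: zero ≐ Y,  S ≐ Y1.
Bind Y := zero; substituting into the one remaining equation that mentions Y gives: wrap(mk(a, times(zero, a))) ≐ wrap(S).
Bind S := Y1; substituting into the remaining equation gives: wrap(mk(a, times(zero, a))) ≐ wrap(Y1).
Decompose wrap/1: mk(a, times(zero, a)) ≐ Y1.
Bind Y1 := mk(a, times(zero, a)). Substituting into the earlier binding gives S := mk(a, times(zero, a)).
MGU = { Y := zero, S := mk(a, times(zero, a)), Y1 := mk(a, times(zero, a)) }, so S := mk(a, times(zero, a)).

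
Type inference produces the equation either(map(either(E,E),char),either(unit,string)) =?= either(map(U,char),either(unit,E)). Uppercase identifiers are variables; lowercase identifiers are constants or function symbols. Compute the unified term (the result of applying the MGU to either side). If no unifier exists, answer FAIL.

either(map(either(string,string),char),either(unit,string))

Decompose either/2: map(either(E,E),char) =?= map(U,char),  either(unit,string) =?= either(unit,E).
Decompose map/2: either(E,E) =?= U,  char =?= char.
Bind U := either(E,E); no other remaining equation mentions U.
Delete trivial equation char =?= char.
Decompose either/2: unit =?= unit,  string =?= E.
Delete trivial equation unit =?= unit.
Bind E := string. Substituting into the earlier binding gives U := either(string,string).
Applying the MGU to either side gives either(map(either(string,string),char),either(unit,string)).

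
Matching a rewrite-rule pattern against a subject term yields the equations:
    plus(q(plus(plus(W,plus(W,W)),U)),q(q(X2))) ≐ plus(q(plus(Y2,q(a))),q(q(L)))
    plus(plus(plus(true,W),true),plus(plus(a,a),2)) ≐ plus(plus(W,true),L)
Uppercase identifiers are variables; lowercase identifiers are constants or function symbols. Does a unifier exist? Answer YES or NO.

Decompose plus/2: q(plus(plus(W,plus(W,W)),U)) ≐ q(plus(Y2,q(a))),  q(q(X2)) ≐ q(q(L)).
Decompose q/1: plus(plus(W,plus(W,W)),U) ≐ plus(Y2,q(a)).
Decompose plus/2: plus(W,plus(W,W)) ≐ Y2,  U ≐ q(a).
Bind Y2 := plus(W,plus(W,W)); no other remaining equation mentions Y2.
Bind U := q(a); no other remaining equation mentions U.
Decompose q/1: q(X2) ≐ q(L).
Decompose q/1: X2 ≐ L.
Bind X2 := L; no other remaining equation mentions X2.
Decompose plus/2: plus(plus(true,W),true) ≐ plus(W,true),  plus(plus(a,a),2) ≐ L.
Decompose plus/2: plus(true,W) ≐ W,  true ≐ true.
Occurs check fails: W occurs in plus(true,W); the equation W ≐ plus(true,W) has no finite solution.

NO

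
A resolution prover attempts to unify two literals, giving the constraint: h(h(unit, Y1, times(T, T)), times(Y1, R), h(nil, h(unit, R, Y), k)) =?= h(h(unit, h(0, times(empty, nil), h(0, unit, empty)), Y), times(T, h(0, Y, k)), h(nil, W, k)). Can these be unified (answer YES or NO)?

Decompose h/3: h(unit, Y1, times(T, T)) =?= h(unit, h(0, times(empty, nil), h(0, unit, empty)), Y),  times(Y1, R) =?= times(T, h(0, Y, k)),  h(nil, h(unit, R, Y), k) =?= h(nil, W, k).
Decompose h/3: unit =?= unit,  Y1 =?= h(0, times(empty, nil), h(0, unit, empty)),  times(T, T) =?= Y.
Delete trivial equation unit =?= unit.
Bind Y1 := h(0, times(empty, nil), h(0, unit, empty)); substituting into the one remaining equation that mentions Y1 gives: times(h(0, times(empty, nil), h(0, unit, empty)), R) =?= times(T, h(0, Y, k)).
Bind Y := times(T, T); substituting into the remaining equations gives: times(h(0, times(empty, nil), h(0, unit, empty)), R) =?= times(T, h(0, times(T, T), k)),  h(nil, h(unit, R, times(T, T)), k) =?= h(nil, W, k).
Decompose times/2: h(0, times(empty, nil), h(0, unit, empty)) =?= T,  R =?= h(0, times(T, T), k).
Bind T := h(0, times(empty, nil), h(0, unit, empty)); substituting into the remaining equations gives: R =?= h(0, times(h(0, times(empty, nil), h(0, unit, empty)), h(0, times(empty, nil), h(0, unit, empty))), k),  h(nil, h(unit, R, times(h(0, times(empty, nil), h(0, unit, empty)), h(0, times(empty, nil), h(0, unit, empty)))), k) =?= h(nil, W, k). Substituting into the earlier binding gives Y := times(h(0, times(empty, nil), h(0, unit, empty)), h(0, times(empty, nil), h(0, unit, empty))).
Bind R := h(0, times(h(0, times(empty, nil), h(0, unit, empty)), h(0, times(empty, nil), h(0, unit, empty))), k); substituting into the remaining equation gives: h(nil, h(unit, h(0, times(h(0, times(empty, nil), h(0, unit, empty)), h(0, times(empty, nil), h(0, unit, empty))), k), times(h(0, times(empty, nil), h(0, unit, empty)), h(0, times(empty, nil), h(0, unit, empty)))), k) =?= h(nil, W, k).
Decompose h/3: nil =?= nil,  h(unit, h(0, times(h(0, times(empty, nil), h(0, unit, empty)), h(0, times(empty, nil), h(0, unit, empty))), k), times(h(0, times(empty, nil), h(0, unit, empty)), h(0, times(empty, nil), h(0, unit, empty)))) =?= W,  k =?= k.
Delete trivial equation nil =?= nil.
Bind W := h(unit, h(0, times(h(0, times(empty, nil), h(0, unit, empty)), h(0, times(empty, nil), h(0, unit, empty))), k), times(h(0, times(empty, nil), h(0, unit, empty)), h(0, times(empty, nil), h(0, unit, empty)))); no other remaining equation mentions W.
Delete trivial equation k =?= k.
No equations remain and no clash or occurs-check failure arose, so a unifier exists.

YES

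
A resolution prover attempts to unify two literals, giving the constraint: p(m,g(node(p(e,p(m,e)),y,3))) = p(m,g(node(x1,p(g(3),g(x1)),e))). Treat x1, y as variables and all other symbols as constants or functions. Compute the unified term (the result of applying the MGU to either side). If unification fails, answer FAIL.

Decompose p/2: m = m,  g(node(p(e,p(m,e)),y,3)) = g(node(x1,p(g(3),g(x1)),e)).
Delete trivial equation m = m.
Decompose g/1: node(p(e,p(m,e)),y,3) = node(x1,p(g(3),g(x1)),e).
Decompose node/3: p(e,p(m,e)) = x1,  y = p(g(3),g(x1)),  3 = e.
Bind x1 := p(e,p(m,e)); substituting into the one remaining equation that mentions x1 gives: y = p(g(3),g(p(e,p(m,e)))).
Bind y := p(g(3),g(p(e,p(m,e)))); no other remaining equation mentions y.
Clash: constants 3 and e differ; no unifier exists.

FAIL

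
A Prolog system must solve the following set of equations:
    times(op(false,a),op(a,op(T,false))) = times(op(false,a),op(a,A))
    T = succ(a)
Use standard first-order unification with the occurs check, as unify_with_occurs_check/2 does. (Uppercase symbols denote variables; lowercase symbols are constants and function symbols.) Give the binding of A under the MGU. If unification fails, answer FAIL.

Decompose times/2: op(false,a) = op(false,a),  op(a,op(T,false)) = op(a,A).
Delete trivial equation op(false,a) = op(false,a).
Decompose op/2: a = a,  op(T,false) = A.
Delete trivial equation a = a.
Bind A := op(T,false); no other remaining equation mentions A.
Bind T := succ(a). Substituting into the earlier binding gives A := op(succ(a),false).
MGU = { A = op(succ(a),false), T = succ(a) }, so A = op(succ(a),false).

op(succ(a),false)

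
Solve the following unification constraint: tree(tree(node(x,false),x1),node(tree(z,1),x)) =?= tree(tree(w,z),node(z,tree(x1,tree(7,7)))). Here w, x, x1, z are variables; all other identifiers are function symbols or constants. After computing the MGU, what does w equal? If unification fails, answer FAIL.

Decompose tree/2: tree(node(x,false),x1) =?= tree(w,z),  node(tree(z,1),x) =?= node(z,tree(x1,tree(7,7))).
Decompose tree/2: node(x,false) =?= w,  x1 =?= z.
Bind w := node(x,false); no other remaining equation mentions w.
Bind x1 := z; substituting into the remaining equation gives: node(tree(z,1),x) =?= node(z,tree(z,tree(7,7))).
Decompose node/2: tree(z,1) =?= z,  x =?= tree(z,tree(7,7)).
Occurs check fails: z occurs in tree(z,1); the equation z =?= tree(z,1) has no finite solution.

FAIL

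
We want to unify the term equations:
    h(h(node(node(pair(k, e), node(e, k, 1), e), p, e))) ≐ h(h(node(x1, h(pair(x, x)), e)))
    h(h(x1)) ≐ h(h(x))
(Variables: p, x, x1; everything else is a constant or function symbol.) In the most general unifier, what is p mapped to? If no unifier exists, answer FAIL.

Decompose h/1: h(node(node(pair(k, e), node(e, k, 1), e), p, e)) ≐ h(node(x1, h(pair(x, x)), e)).
Decompose h/1: node(node(pair(k, e), node(e, k, 1), e), p, e) ≐ node(x1, h(pair(x, x)), e).
Decompose node/3: node(pair(k, e), node(e, k, 1), e) ≐ x1,  p ≐ h(pair(x, x)),  e ≐ e.
Bind x1 := node(pair(k, e), node(e, k, 1), e); substituting into the one remaining equation that mentions x1 gives: h(h(node(pair(k, e), node(e, k, 1), e))) ≐ h(h(x)).
Bind p := h(pair(x, x)); no other remaining equation mentions p.
Delete trivial equation e ≐ e.
Decompose h/1: h(node(pair(k, e), node(e, k, 1), e)) ≐ h(x).
Decompose h/1: node(pair(k, e), node(e, k, 1), e) ≐ x.
Bind x := node(pair(k, e), node(e, k, 1), e). Substituting into the earlier binding gives p := h(pair(node(pair(k, e), node(e, k, 1), e), node(pair(k, e), node(e, k, 1), e))).
MGU = { x1 := node(pair(k, e), node(e, k, 1), e), p := h(pair(node(pair(k, e), node(e, k, 1), e), node(pair(k, e), node(e, k, 1), e))), x := node(pair(k, e), node(e, k, 1), e) }, so p := h(pair(node(pair(k, e), node(e, k, 1), e), node(pair(k, e), node(e, k, 1), e))).

h(pair(node(pair(k, e), node(e, k, 1), e), node(pair(k, e), node(e, k, 1), e)))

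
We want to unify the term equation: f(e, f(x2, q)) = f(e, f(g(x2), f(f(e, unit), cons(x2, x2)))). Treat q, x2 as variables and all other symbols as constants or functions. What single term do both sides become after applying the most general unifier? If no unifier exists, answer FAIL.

Decompose f/2: e = e,  f(x2, q) = f(g(x2), f(f(e, unit), cons(x2, x2))).
Delete trivial equation e = e.
Decompose f/2: x2 = g(x2),  q = f(f(e, unit), cons(x2, x2)).
Occurs check fails: x2 occurs in g(x2); the equation x2 = g(x2) has no finite solution.

FAIL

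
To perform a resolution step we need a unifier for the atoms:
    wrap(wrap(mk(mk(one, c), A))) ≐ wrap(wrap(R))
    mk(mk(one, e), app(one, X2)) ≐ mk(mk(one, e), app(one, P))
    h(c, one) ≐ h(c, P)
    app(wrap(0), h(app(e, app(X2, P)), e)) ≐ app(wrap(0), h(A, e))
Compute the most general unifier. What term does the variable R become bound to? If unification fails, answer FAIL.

Decompose wrap/1: wrap(mk(mk(one, c), A)) ≐ wrap(R).
Decompose wrap/1: mk(mk(one, c), A) ≐ R.
Bind R := mk(mk(one, c), A); no other remaining equation mentions R.
Decompose mk/2: mk(one, e) ≐ mk(one, e),  app(one, X2) ≐ app(one, P).
Delete trivial equation mk(one, e) ≐ mk(one, e).
Decompose app/2: one ≐ one,  X2 ≐ P.
Delete trivial equation one ≐ one.
Bind X2 := P; substituting into the one remaining equation that mentions X2 gives: app(wrap(0), h(app(e, app(P, P)), e)) ≐ app(wrap(0), h(A, e)).
Decompose h/2: c ≐ c,  one ≐ P.
Delete trivial equation c ≐ c.
Bind P := one; substituting into the remaining equation gives: app(wrap(0), h(app(e, app(one, one)), e)) ≐ app(wrap(0), h(A, e)). Substituting into the earlier binding gives X2 := one.
Decompose app/2: wrap(0) ≐ wrap(0),  h(app(e, app(one, one)), e) ≐ h(A, e).
Delete trivial equation wrap(0) ≐ wrap(0).
Decompose h/2: app(e, app(one, one)) ≐ A,  e ≐ e.
Bind A := app(e, app(one, one)); no other remaining equation mentions A. Substituting into the earlier binding gives R := mk(mk(one, c), app(e, app(one, one))).
Delete trivial equation e ≐ e.
MGU = { R ↦ mk(mk(one, c), app(e, app(one, one))), X2 ↦ one, P ↦ one, A ↦ app(e, app(one, one)) }, so R ↦ mk(mk(one, c), app(e, app(one, one))).

mk(mk(one, c), app(e, app(one, one)))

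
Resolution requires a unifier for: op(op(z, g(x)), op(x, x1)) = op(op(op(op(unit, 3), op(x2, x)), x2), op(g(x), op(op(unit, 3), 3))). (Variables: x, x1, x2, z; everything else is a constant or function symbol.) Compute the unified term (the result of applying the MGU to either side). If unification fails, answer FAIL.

FAIL

Decompose op/2: op(z, g(x)) = op(op(op(unit, 3), op(x2, x)), x2),  op(x, x1) = op(g(x), op(op(unit, 3), 3)).
Decompose op/2: z = op(op(unit, 3), op(x2, x)),  g(x) = x2.
Bind z := op(op(unit, 3), op(x2, x)); no other remaining equation mentions z.
Bind x2 := g(x); no other remaining equation mentions x2. Substituting into the earlier binding gives z := op(op(unit, 3), op(g(x), x)).
Decompose op/2: x = g(x),  x1 = op(op(unit, 3), 3).
Occurs check fails: x occurs in g(x); the equation x = g(x) has no finite solution.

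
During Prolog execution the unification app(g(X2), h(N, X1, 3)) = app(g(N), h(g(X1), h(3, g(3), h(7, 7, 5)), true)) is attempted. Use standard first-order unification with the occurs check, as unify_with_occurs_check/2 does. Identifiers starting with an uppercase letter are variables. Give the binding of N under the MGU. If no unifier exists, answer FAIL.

Decompose app/2: g(X2) = g(N),  h(N, X1, 3) = h(g(X1), h(3, g(3), h(7, 7, 5)), true).
Decompose g/1: X2 = N.
Bind X2 := N; no other remaining equation mentions X2.
Decompose h/3: N = g(X1),  X1 = h(3, g(3), h(7, 7, 5)),  3 = true.
Bind N := g(X1); no other remaining equation mentions N. Substituting into the earlier binding gives X2 := g(X1).
Bind X1 := h(3, g(3), h(7, 7, 5)); no other remaining equation mentions X1. Substituting into the earlier bindings gives X2 := g(h(3, g(3), h(7, 7, 5))), N := g(h(3, g(3), h(7, 7, 5))).
Clash: constants 3 and true differ; no unifier exists.

FAIL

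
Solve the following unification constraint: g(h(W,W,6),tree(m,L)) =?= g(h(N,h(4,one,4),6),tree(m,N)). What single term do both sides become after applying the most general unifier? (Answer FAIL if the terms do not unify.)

Decompose g/2: h(W,W,6) =?= h(N,h(4,one,4),6),  tree(m,L) =?= tree(m,N).
Decompose h/3: W =?= N,  W =?= h(4,one,4),  6 =?= 6.
Bind W := N; substituting into the one remaining equation that mentions W gives: N =?= h(4,one,4).
Bind N := h(4,one,4); substituting into the one remaining equation that mentions N gives: tree(m,L) =?= tree(m,h(4,one,4)). Substituting into the earlier binding gives W := h(4,one,4).
Delete trivial equation 6 =?= 6.
Decompose tree/2: m =?= m,  L =?= h(4,one,4).
Delete trivial equation m =?= m.
Bind L := h(4,one,4).
Applying the MGU to either side gives g(h(h(4,one,4),h(4,one,4),6),tree(m,h(4,one,4))).

g(h(h(4,one,4),h(4,one,4),6),tree(m,h(4,one,4)))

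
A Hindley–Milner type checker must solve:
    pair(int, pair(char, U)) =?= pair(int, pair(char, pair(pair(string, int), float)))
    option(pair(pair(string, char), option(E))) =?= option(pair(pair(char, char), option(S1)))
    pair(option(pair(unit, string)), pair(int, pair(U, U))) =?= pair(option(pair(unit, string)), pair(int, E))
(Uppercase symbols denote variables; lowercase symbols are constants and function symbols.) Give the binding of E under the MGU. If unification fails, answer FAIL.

FAIL

Decompose pair/2: int =?= int,  pair(char, U) =?= pair(char, pair(pair(string, int), float)).
Delete trivial equation int =?= int.
Decompose pair/2: char =?= char,  U =?= pair(pair(string, int), float).
Delete trivial equation char =?= char.
Bind U := pair(pair(string, int), float); substituting into the one remaining equation that mentions U gives: pair(option(pair(unit, string)), pair(int, pair(pair(pair(string, int), float), pair(pair(string, int), float)))) =?= pair(option(pair(unit, string)), pair(int, E)).
Decompose option/1: pair(pair(string, char), option(E)) =?= pair(pair(char, char), option(S1)).
Decompose pair/2: pair(string, char) =?= pair(char, char),  option(E) =?= option(S1).
Decompose pair/2: string =?= char,  char =?= char.
Clash: constants string and char differ; no unifier exists.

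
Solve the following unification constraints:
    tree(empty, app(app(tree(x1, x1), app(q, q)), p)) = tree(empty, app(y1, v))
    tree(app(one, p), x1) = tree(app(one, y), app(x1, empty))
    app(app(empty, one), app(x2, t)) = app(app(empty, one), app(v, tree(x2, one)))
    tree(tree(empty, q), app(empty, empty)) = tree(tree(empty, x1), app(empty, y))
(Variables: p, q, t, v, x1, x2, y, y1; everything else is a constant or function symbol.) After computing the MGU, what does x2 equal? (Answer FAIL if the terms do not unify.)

FAIL

Decompose tree/2: empty = empty,  app(app(tree(x1, x1), app(q, q)), p) = app(y1, v).
Delete trivial equation empty = empty.
Decompose app/2: app(tree(x1, x1), app(q, q)) = y1,  p = v.
Bind y1 := app(tree(x1, x1), app(q, q)); no other remaining equation mentions y1.
Bind p := v; substituting into the one remaining equation that mentions p gives: tree(app(one, v), x1) = tree(app(one, y), app(x1, empty)).
Decompose tree/2: app(one, v) = app(one, y),  x1 = app(x1, empty).
Decompose app/2: one = one,  v = y.
Delete trivial equation one = one.
Bind v := y; substituting into the one remaining equation that mentions v gives: app(app(empty, one), app(x2, t)) = app(app(empty, one), app(y, tree(x2, one))). Substituting into the earlier binding gives p := y.
Occurs check fails: x1 occurs in app(x1, empty); the equation x1 = app(x1, empty) has no finite solution.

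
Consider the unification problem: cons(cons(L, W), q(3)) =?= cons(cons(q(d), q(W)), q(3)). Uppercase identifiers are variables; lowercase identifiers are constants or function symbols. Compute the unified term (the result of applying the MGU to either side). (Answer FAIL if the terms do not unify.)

Decompose cons/2: cons(L, W) =?= cons(q(d), q(W)),  q(3) =?= q(3).
Decompose cons/2: L =?= q(d),  W =?= q(W).
Bind L := q(d); no other remaining equation mentions L.
Occurs check fails: W occurs in q(W); the equation W =?= q(W) has no finite solution.

FAIL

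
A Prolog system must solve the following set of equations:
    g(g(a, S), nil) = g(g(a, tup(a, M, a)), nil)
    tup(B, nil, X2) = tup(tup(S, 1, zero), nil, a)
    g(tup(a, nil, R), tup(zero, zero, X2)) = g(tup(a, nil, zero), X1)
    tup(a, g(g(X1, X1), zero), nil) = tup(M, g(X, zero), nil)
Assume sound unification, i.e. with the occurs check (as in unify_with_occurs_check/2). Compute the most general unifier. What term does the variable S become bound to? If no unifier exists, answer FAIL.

Decompose g/2: g(a, S) = g(a, tup(a, M, a)),  nil = nil.
Decompose g/2: a = a,  S = tup(a, M, a).
Delete trivial equation a = a.
Bind S := tup(a, M, a); substituting into the one remaining equation that mentions S gives: tup(B, nil, X2) = tup(tup(tup(a, M, a), 1, zero), nil, a).
Delete trivial equation nil = nil.
Decompose tup/3: B = tup(tup(a, M, a), 1, zero),  nil = nil,  X2 = a.
Bind B := tup(tup(a, M, a), 1, zero); no other remaining equation mentions B.
Delete trivial equation nil = nil.
Bind X2 := a; substituting into the one remaining equation that mentions X2 gives: g(tup(a, nil, R), tup(zero, zero, a)) = g(tup(a, nil, zero), X1).
Decompose g/2: tup(a, nil, R) = tup(a, nil, zero),  tup(zero, zero, a) = X1.
Decompose tup/3: a = a,  nil = nil,  R = zero.
Delete trivial equation a = a.
Delete trivial equation nil = nil.
Bind R := zero; no other remaining equation mentions R.
Bind X1 := tup(zero, zero, a); substituting into the remaining equation gives: tup(a, g(g(tup(zero, zero, a), tup(zero, zero, a)), zero), nil) = tup(M, g(X, zero), nil).
Decompose tup/3: a = M,  g(g(tup(zero, zero, a), tup(zero, zero, a)), zero) = g(X, zero),  nil = nil.
Bind M := a; no other remaining equation mentions M. Substituting into the earlier bindings gives S := tup(a, a, a), B := tup(tup(a, a, a), 1, zero).
Decompose g/2: g(tup(zero, zero, a), tup(zero, zero, a)) = X,  zero = zero.
Bind X := g(tup(zero, zero, a), tup(zero, zero, a)); no other remaining equation mentions X.
Delete trivial equation zero = zero.
Delete trivial equation nil = nil.
MGU = { S = tup(a, a, a), B = tup(tup(a, a, a), 1, zero), X2 = a, R = zero, X1 = tup(zero, zero, a), M = a, X = g(tup(zero, zero, a), tup(zero, zero, a)) }, so S = tup(a, a, a).

tup(a, a, a)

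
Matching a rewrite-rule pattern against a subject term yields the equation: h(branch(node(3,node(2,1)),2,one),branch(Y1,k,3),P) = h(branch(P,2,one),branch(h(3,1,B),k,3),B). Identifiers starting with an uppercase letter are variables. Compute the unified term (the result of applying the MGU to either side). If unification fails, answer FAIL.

h(branch(node(3,node(2,1)),2,one),branch(h(3,1,node(3,node(2,1))),k,3),node(3,node(2,1)))

Decompose h/3: branch(node(3,node(2,1)),2,one) = branch(P,2,one),  branch(Y1,k,3) = branch(h(3,1,B),k,3),  P = B.
Decompose branch/3: node(3,node(2,1)) = P,  2 = 2,  one = one.
Bind P := node(3,node(2,1)); substituting into the one remaining equation that mentions P gives: node(3,node(2,1)) = B.
Delete trivial equation 2 = 2.
Delete trivial equation one = one.
Decompose branch/3: Y1 = h(3,1,B),  k = k,  3 = 3.
Bind Y1 := h(3,1,B); no other remaining equation mentions Y1.
Delete trivial equation k = k.
Delete trivial equation 3 = 3.
Bind B := node(3,node(2,1)). Substituting into the earlier binding gives Y1 := h(3,1,node(3,node(2,1))).
Applying the MGU to either side gives h(branch(node(3,node(2,1)),2,one),branch(h(3,1,node(3,node(2,1))),k,3),node(3,node(2,1))).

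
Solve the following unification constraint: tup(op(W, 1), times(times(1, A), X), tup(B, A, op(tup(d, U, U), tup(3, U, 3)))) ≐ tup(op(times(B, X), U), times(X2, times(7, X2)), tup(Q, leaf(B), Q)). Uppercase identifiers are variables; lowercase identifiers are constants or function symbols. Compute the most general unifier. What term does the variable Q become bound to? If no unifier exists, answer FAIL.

op(tup(d, 1, 1), tup(3, 1, 3))

Decompose tup/3: op(W, 1) ≐ op(times(B, X), U),  times(times(1, A), X) ≐ times(X2, times(7, X2)),  tup(B, A, op(tup(d, U, U), tup(3, U, 3))) ≐ tup(Q, leaf(B), Q).
Decompose op/2: W ≐ times(B, X),  1 ≐ U.
Bind W := times(B, X); no other remaining equation mentions W.
Bind U := 1; substituting into the one remaining equation that mentions U gives: tup(B, A, op(tup(d, 1, 1), tup(3, 1, 3))) ≐ tup(Q, leaf(B), Q).
Decompose times/2: times(1, A) ≐ X2,  X ≐ times(7, X2).
Bind X2 := times(1, A); substituting into the one remaining equation that mentions X2 gives: X ≐ times(7, times(1, A)).
Bind X := times(7, times(1, A)); no other remaining equation mentions X. Substituting into the earlier binding gives W := times(B, times(7, times(1, A))).
Decompose tup/3: B ≐ Q,  A ≐ leaf(B),  op(tup(d, 1, 1), tup(3, 1, 3)) ≐ Q.
Bind B := Q; substituting into the one remaining equation that mentions B gives: A ≐ leaf(Q). Substituting into the earlier binding gives W := times(Q, times(7, times(1, A))).
Bind A := leaf(Q); no other remaining equation mentions A. Substituting into the earlier bindings gives W := times(Q, times(7, times(1, leaf(Q)))), X2 := times(1, leaf(Q)), X := times(7, times(1, leaf(Q))).
Bind Q := op(tup(d, 1, 1), tup(3, 1, 3)). Substituting into the earlier bindings gives W := times(op(tup(d, 1, 1), tup(3, 1, 3)), times(7, times(1, leaf(op(tup(d, 1, 1), tup(3, 1, 3)))))), X2 := times(1, leaf(op(tup(d, 1, 1), tup(3, 1, 3)))), X := times(7, times(1, leaf(op(tup(d, 1, 1), tup(3, 1, 3))))), B := op(tup(d, 1, 1), tup(3, 1, 3)), A := leaf(op(tup(d, 1, 1), tup(3, 1, 3))).
MGU = { W := times(op(tup(d, 1, 1), tup(3, 1, 3)), times(7, times(1, leaf(op(tup(d, 1, 1), tup(3, 1, 3)))))), U := 1, X2 := times(1, leaf(op(tup(d, 1, 1), tup(3, 1, 3)))), X := times(7, times(1, leaf(op(tup(d, 1, 1), tup(3, 1, 3))))), B := op(tup(d, 1, 1), tup(3, 1, 3)), A := leaf(op(tup(d, 1, 1), tup(3, 1, 3))), Q := op(tup(d, 1, 1), tup(3, 1, 3)) }, so Q := op(tup(d, 1, 1), tup(3, 1, 3)).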